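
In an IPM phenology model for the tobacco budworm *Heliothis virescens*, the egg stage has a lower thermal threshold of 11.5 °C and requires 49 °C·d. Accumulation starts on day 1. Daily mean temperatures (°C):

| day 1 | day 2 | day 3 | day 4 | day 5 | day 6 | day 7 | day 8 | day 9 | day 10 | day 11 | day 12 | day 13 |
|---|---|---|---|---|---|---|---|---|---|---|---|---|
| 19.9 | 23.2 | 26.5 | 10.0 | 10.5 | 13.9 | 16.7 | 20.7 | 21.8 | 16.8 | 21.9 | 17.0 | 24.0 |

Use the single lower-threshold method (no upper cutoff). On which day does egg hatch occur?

day 8

Daily DD above 11.5 °C: 8.4, 11.7, 15.0, 0.0, 0.0, 2.4, 5.2, 9.2, 10.3, 5.3, 10.4, 5.5, 12.5.
Cumulative: 8.4, 20.1, 35.1, 35.1, 35.1, 37.5, 42.7, 51.9, 62.2, 67.5, 77.9, 83.4, 95.9.
The total first reaches 49 DD on day 8.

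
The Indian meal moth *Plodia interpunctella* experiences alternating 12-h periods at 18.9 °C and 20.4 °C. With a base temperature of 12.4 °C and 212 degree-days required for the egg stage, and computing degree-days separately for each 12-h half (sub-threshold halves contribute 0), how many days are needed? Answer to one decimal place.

Day half: max(0, 18.9 − 12.4) × 0.5 = 6.5 × 0.5 = 3.25 DD.
Night half: max(0, 20.4 − 12.4) × 0.5 = 8.0 × 0.5 = 4.00 DD.
Per 24 h: 7.25 DD/day.
Duration = 212 / 7.25 = 29.241 ≈ 29.2 days.

29.2 days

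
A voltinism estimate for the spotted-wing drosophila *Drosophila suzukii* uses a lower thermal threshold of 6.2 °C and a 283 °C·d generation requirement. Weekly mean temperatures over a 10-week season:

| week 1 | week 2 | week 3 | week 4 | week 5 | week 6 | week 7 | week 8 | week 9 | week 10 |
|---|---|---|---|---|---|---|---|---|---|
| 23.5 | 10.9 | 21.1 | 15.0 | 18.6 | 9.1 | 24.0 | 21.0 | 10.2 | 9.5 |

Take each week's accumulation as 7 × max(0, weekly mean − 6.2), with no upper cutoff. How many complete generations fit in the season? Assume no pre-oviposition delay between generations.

Weekly DD (7 × max(0, T̄ − 6.2)): 121.1, 32.9, 104.3, 61.6, 86.8, 20.3, 124.6, 103.6, 28.0, 23.1.
Season total = 706.3 DD.
Complete generations = ⌊706.3 / 283⌋ = 2.

2 generations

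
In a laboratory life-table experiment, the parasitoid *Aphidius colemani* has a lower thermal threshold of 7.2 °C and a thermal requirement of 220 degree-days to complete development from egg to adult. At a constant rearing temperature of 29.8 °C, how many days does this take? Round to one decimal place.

Daily accumulation = 29.8 − 7.2 = 22.6 DD/day.
Duration = 220 / 22.6 = 9.735 ≈ 9.7 days.

9.7 days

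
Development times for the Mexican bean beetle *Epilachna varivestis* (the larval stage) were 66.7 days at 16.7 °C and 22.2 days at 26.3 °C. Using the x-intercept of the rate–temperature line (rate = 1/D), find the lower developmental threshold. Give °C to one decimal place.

Under the model K = D·(T − T_b), so D₁·(T₁ − T_b) = D₂·(T₂ − T_b).
66.7·(16.7 − T_b) = 22.2·(26.3 − T_b)
T_b = (66.7·16.7 − 22.2·26.3) / (66.7 − 22.2) = 530.03 / 44.5 = 11.911 °C ≈ 11.9 °C.

11.9 °C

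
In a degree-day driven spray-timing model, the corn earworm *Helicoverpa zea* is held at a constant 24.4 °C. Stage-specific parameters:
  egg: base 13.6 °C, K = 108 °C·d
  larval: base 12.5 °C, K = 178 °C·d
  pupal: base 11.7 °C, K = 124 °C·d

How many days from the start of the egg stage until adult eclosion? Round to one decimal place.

34.7 days

egg: 108 / (24.4 − 13.6) = 108 / 10.8 = 10.000 d.
larval: 178 / (24.4 − 12.5) = 178 / 11.9 = 14.958 d.
pupal: 124 / (24.4 − 11.7) = 124 / 12.7 = 9.764 d.
Sum = 34.722 ≈ 34.7 days.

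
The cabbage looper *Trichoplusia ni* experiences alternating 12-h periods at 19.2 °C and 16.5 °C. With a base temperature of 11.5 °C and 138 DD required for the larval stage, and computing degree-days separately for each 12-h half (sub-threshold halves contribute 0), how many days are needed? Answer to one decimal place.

Day half: max(0, 19.2 − 11.5) × 0.5 = 7.7 × 0.5 = 3.85 DD.
Night half: max(0, 16.5 − 11.5) × 0.5 = 5.0 × 0.5 = 2.50 DD.
Per 24 h: 6.35 DD/day.
Duration = 138 / 6.35 = 21.732 ≈ 21.7 days.

21.7 days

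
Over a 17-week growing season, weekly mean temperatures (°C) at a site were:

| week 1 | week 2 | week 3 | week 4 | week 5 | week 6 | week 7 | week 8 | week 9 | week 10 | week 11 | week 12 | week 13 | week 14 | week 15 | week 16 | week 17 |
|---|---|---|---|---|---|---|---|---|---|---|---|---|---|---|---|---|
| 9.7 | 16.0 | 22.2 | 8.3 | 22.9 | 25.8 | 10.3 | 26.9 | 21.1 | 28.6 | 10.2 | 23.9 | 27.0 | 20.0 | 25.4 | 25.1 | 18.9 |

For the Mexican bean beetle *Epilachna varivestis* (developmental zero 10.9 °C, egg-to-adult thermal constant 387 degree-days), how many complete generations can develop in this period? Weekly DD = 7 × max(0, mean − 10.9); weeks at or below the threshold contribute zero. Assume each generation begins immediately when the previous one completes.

Weekly DD (7 × max(0, T̄ − 10.9)): 0.0, 35.7, 79.1, 0.0, 84.0, 104.3, 0.0, 112.0, 71.4, 123.9, 0.0, 91.0, 112.7, 63.7, 101.5, 99.4, 56.0.
Season total = 1134.7 DD.
Complete generations = ⌊1134.7 / 387⌋ = 2.

2 generations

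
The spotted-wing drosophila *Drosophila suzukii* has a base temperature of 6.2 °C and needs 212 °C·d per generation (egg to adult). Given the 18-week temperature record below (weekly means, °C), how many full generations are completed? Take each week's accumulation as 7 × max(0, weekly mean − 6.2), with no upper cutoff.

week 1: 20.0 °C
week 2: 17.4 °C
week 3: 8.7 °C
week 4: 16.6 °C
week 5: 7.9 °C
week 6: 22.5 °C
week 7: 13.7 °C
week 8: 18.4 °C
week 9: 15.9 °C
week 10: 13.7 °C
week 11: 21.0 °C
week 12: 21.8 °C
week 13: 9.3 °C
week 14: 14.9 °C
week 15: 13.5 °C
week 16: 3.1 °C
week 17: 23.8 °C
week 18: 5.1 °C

5 generations

Weekly DD (7 × max(0, T̄ − 6.2)): 96.6, 78.4, 17.5, 72.8, 11.9, 114.1, 52.5, 85.4, 67.9, 52.5, 103.6, 109.2, 21.7, 60.9, 51.1, 0.0, 123.2, 0.0.
Season total = 1119.3 DD.
Complete generations = ⌊1119.3 / 212⌋ = 5.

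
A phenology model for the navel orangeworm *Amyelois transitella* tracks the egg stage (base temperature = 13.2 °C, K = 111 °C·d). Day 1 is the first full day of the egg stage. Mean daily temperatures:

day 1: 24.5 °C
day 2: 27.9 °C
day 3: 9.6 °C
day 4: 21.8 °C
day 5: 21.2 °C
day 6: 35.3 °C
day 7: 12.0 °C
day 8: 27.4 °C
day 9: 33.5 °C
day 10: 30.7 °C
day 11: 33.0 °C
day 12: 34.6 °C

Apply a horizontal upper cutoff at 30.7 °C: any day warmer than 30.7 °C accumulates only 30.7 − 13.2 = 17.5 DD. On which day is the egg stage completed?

day 11

Daily DD above 13.2 °C (capped at 17.5): 11.3, 14.7, 0.0, 8.6, 8.0, 17.5, 0.0, 14.2, 17.5, 17.5, 17.5, 17.5.
Cumulative: 11.3, 26.0, 26.0, 34.6, 42.6, 60.1, 60.1, 74.3, 91.8, 109.3, 126.8, 144.3.
The total first reaches 111 DD on day 11.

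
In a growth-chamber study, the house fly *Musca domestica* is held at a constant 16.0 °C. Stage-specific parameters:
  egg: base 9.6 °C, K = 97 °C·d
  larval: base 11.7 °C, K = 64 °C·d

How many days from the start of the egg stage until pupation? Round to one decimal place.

30.0 days

egg: 97 / (16.0 − 9.6) = 97 / 6.4 = 15.156 d.
larval: 64 / (16.0 − 11.7) = 64 / 4.3 = 14.884 d.
Sum = 30.040 ≈ 30.0 days.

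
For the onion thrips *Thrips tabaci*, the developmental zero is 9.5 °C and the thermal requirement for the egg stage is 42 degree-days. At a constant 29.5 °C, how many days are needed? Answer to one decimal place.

Daily accumulation = 29.5 − 9.5 = 20.0 DD/day.
Duration = 42 / 20.0 = 2.100 ≈ 2.1 days.

2.1 days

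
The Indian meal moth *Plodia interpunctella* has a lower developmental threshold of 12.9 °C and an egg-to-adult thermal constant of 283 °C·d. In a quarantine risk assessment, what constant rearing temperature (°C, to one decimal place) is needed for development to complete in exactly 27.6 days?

Required daily accumulation = 283 / 27.6 = 10.254 DD/day.
T = T_base + 10.254 = 12.9 + 10.254 = 23.154 ≈ 23.2 °C.

23.2 °C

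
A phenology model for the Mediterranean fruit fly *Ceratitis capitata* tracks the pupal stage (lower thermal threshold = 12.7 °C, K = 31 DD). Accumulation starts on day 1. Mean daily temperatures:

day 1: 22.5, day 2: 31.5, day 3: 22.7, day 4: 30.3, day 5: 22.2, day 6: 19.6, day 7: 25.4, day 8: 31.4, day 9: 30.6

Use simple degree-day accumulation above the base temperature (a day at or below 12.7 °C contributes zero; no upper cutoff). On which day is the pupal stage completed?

Daily DD above 12.7 °C: 9.8, 18.8, 10.0, 17.6, 9.5, 6.9, 12.7, 18.7, 17.9.
Cumulative: 9.8, 28.6, 38.6, 56.2, 65.7, 72.6, 85.3, 104.0, 121.9.
The total first reaches 31 DD on day 3.

day 3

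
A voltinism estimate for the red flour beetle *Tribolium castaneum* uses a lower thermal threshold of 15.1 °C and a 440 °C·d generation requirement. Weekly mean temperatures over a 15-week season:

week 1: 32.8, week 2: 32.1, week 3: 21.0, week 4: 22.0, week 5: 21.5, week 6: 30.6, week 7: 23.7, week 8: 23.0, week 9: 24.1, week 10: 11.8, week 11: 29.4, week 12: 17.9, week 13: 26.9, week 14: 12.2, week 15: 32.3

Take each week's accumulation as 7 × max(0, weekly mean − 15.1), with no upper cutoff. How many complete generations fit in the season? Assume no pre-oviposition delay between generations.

Weekly DD (7 × max(0, T̄ − 15.1)): 123.9, 119.0, 41.3, 48.3, 44.8, 108.5, 60.2, 55.3, 63.0, 0.0, 100.1, 19.6, 82.6, 0.0, 120.4.
Season total = 987.0 DD.
Complete generations = ⌊987.0 / 440⌋ = 2.

2 generations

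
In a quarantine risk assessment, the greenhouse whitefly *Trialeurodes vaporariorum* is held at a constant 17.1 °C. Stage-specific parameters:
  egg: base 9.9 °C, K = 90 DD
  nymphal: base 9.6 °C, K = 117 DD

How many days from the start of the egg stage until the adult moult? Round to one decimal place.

egg: 90 / (17.1 − 9.9) = 90 / 7.2 = 12.500 d.
nymphal: 117 / (17.1 − 9.6) = 117 / 7.5 = 15.600 d.
Sum = 28.100 ≈ 28.1 days.

28.1 days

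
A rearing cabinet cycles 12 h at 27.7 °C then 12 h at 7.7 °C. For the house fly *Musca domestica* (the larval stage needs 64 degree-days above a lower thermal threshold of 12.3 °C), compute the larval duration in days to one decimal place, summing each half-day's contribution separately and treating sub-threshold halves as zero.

8.3 days

Day half: max(0, 27.7 − 12.3) × 0.5 = 15.4 × 0.5 = 7.70 DD.
Night half: max(0, 7.7 − 12.3) × 0.5 = 0.0 × 0.5 = 0.00 DD.
Per 24 h: 7.70 DD/day.
Duration = 64 / 7.70 = 8.312 ≈ 8.3 days.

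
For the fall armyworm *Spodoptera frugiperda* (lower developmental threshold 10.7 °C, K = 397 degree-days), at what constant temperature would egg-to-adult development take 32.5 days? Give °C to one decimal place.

22.9 °C

Required daily accumulation = 397 / 32.5 = 12.215 DD/day.
T = T_base + 12.215 = 10.7 + 12.215 = 22.915 ≈ 22.9 °C.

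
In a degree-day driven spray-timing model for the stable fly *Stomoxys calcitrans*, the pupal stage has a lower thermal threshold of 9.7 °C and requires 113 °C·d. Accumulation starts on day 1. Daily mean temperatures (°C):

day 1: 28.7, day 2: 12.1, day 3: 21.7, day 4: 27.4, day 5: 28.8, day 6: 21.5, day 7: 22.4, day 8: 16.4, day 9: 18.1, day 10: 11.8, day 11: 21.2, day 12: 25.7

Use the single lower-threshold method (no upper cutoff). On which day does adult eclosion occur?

Daily DD above 9.7 °C: 19.0, 2.4, 12.0, 17.7, 19.1, 11.8, 12.7, 6.7, 8.4, 2.1, 11.5, 16.0.
Cumulative: 19.0, 21.4, 33.4, 51.1, 70.2, 82.0, 94.7, 101.4, 109.8, 111.9, 123.4, 139.4.
The total first reaches 113 DD on day 11.

day 11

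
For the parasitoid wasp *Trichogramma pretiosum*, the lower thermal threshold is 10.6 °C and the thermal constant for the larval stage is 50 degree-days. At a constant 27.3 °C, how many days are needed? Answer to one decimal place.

3.0 days

Daily accumulation = 27.3 − 10.6 = 16.7 DD/day.
Duration = 50 / 16.7 = 2.994 ≈ 3.0 days.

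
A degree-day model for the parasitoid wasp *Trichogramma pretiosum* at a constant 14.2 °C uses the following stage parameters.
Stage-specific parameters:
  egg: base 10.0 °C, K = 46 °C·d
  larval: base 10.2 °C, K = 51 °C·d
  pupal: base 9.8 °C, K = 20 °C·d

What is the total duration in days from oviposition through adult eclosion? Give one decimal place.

egg: 46 / (14.2 − 10.0) = 46 / 4.2 = 10.952 d.
larval: 51 / (14.2 − 10.2) = 51 / 4.0 = 12.750 d.
pupal: 20 / (14.2 − 9.8) = 20 / 4.4 = 4.545 d.
Sum = 28.248 ≈ 28.2 days.

28.2 days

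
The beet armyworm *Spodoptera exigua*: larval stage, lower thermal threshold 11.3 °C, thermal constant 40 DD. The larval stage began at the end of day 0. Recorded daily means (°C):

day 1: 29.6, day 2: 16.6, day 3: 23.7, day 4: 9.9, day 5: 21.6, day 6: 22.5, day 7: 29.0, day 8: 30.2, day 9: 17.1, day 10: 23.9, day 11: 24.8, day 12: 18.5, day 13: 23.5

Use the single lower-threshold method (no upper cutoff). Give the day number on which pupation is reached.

day 5

Daily DD above 11.3 °C: 18.3, 5.3, 12.4, 0.0, 10.3, 11.2, 17.7, 18.9, 5.8, 12.6, 13.5, 7.2, 12.2.
Cumulative: 18.3, 23.6, 36.0, 36.0, 46.3, 57.5, 75.2, 94.1, 99.9, 112.5, 126.0, 133.2, 145.4.
The total first reaches 40 DD on day 5.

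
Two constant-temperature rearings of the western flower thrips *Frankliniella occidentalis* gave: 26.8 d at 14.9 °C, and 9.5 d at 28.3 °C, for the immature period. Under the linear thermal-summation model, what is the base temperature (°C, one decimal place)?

Under the model K = D·(T − T_b), so D₁·(T₁ − T_b) = D₂·(T₂ − T_b).
26.8·(14.9 − T_b) = 9.5·(28.3 − T_b)
T_b = (26.8·14.9 − 9.5·28.3) / (26.8 − 9.5) = 130.47 / 17.3 = 7.542 °C ≈ 7.5 °C.

7.5 °C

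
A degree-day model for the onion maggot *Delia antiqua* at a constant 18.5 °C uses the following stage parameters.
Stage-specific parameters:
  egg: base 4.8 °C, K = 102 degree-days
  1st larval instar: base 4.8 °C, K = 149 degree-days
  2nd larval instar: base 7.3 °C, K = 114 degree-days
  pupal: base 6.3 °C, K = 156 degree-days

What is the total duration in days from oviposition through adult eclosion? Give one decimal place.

egg: 102 / (18.5 − 4.8) = 102 / 13.7 = 7.445 d.
1st larval instar: 149 / (18.5 − 4.8) = 149 / 13.7 = 10.876 d.
2nd larval instar: 114 / (18.5 − 7.3) = 114 / 11.2 = 10.179 d.
pupal: 156 / (18.5 − 6.3) = 156 / 12.2 = 12.787 d.
Sum = 41.287 ≈ 41.3 days.

41.3 days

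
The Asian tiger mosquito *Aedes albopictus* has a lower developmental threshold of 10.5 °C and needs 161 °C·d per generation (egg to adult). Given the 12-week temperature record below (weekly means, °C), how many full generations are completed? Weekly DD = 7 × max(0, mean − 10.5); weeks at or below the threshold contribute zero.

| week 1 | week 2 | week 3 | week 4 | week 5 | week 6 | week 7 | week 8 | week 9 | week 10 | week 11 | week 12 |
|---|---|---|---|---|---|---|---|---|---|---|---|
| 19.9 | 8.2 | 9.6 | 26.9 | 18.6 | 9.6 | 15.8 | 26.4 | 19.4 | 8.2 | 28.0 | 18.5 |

Weekly DD (7 × max(0, T̄ − 10.5)): 65.8, 0.0, 0.0, 114.8, 56.7, 0.0, 37.1, 111.3, 62.3, 0.0, 122.5, 56.0.
Season total = 626.5 DD.
Complete generations = ⌊626.5 / 161⌋ = 3.

3 generations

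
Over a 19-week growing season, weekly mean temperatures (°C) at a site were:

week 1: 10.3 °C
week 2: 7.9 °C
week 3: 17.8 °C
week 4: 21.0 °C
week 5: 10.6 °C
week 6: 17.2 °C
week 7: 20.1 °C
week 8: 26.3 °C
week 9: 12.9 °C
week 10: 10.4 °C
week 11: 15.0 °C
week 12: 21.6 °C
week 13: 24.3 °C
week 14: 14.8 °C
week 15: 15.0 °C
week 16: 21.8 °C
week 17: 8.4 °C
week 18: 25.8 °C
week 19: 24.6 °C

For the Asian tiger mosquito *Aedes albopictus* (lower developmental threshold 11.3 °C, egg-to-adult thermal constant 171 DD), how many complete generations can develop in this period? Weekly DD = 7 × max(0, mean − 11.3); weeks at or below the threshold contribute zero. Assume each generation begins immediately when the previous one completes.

Weekly DD (7 × max(0, T̄ − 11.3)): 0.0, 0.0, 45.5, 67.9, 0.0, 41.3, 61.6, 105.0, 11.2, 0.0, 25.9, 72.1, 91.0, 24.5, 25.9, 73.5, 0.0, 101.5, 93.1.
Season total = 840.0 DD.
Complete generations = ⌊840.0 / 171⌋ = 4.

4 generations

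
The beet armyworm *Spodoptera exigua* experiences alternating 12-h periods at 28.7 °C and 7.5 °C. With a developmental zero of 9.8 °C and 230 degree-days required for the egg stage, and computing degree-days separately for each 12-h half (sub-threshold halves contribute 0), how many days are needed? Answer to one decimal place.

Day half: max(0, 28.7 − 9.8) × 0.5 = 18.9 × 0.5 = 9.45 DD.
Night half: max(0, 7.5 − 9.8) × 0.5 = 0.0 × 0.5 = 0.00 DD.
Per 24 h: 9.45 DD/day.
Duration = 230 / 9.45 = 24.339 ≈ 24.3 days.

24.3 days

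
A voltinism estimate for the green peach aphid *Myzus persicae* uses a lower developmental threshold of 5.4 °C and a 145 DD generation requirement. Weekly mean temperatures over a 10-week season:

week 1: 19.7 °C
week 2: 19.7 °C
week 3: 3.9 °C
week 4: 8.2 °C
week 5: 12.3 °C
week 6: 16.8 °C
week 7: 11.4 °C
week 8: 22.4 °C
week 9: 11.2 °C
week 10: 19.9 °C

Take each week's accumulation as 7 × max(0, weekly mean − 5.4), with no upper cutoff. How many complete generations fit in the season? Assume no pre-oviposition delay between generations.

4 generations

Weekly DD (7 × max(0, T̄ − 5.4)): 100.1, 100.1, 0.0, 19.6, 48.3, 79.8, 42.0, 119.0, 40.6, 101.5.
Season total = 651.0 DD.
Complete generations = ⌊651.0 / 145⌋ = 4.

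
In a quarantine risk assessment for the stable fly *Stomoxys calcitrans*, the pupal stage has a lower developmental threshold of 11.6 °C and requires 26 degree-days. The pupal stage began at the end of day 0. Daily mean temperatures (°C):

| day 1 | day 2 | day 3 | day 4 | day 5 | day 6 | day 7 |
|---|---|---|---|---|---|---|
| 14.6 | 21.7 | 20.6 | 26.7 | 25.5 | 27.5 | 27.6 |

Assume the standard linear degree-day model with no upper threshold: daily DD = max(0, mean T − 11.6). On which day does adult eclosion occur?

day 4

Daily DD above 11.6 °C: 3.0, 10.1, 9.0, 15.1, 13.9, 15.9, 16.0.
Cumulative: 3.0, 13.1, 22.1, 37.2, 51.1, 67.0, 83.0.
The total first reaches 26 DD on day 4.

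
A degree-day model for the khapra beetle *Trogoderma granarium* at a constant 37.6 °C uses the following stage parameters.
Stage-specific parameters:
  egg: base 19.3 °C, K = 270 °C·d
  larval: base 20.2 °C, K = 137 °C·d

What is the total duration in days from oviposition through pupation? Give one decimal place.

22.6 days

egg: 270 / (37.6 − 19.3) = 270 / 18.3 = 14.754 d.
larval: 137 / (37.6 − 20.2) = 137 / 17.4 = 7.874 d.
Sum = 22.628 ≈ 22.6 days.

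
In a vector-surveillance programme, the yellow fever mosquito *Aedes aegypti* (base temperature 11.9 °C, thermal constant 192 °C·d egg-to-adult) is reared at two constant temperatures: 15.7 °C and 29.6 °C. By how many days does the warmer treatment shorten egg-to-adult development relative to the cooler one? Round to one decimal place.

At 15.7 °C: 192 / (15.7 − 11.9) = 192 / 3.8 = 50.526 d.
At 29.6 °C: 192 / (29.6 − 11.9) = 192 / 17.7 = 10.847 d.
Difference = |50.526 − 10.847| = 39.679 ≈ 39.7 days.

39.7 days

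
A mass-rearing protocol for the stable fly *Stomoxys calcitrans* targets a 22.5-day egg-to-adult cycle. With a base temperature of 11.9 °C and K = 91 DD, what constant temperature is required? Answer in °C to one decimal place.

Required daily accumulation = 91 / 22.5 = 4.044 DD/day.
T = T_base + 4.044 = 11.9 + 4.044 = 15.944 ≈ 15.9 °C.

15.9 °C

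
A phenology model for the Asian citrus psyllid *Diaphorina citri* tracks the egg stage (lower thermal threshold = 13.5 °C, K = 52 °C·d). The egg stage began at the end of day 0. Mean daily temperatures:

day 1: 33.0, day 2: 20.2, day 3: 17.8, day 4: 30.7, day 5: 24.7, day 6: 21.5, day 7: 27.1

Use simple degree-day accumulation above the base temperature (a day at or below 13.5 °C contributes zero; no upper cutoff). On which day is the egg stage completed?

day 5

Daily DD above 13.5 °C: 19.5, 6.7, 4.3, 17.2, 11.2, 8.0, 13.6.
Cumulative: 19.5, 26.2, 30.5, 47.7, 58.9, 66.9, 80.5.
The total first reaches 52 DD on day 5.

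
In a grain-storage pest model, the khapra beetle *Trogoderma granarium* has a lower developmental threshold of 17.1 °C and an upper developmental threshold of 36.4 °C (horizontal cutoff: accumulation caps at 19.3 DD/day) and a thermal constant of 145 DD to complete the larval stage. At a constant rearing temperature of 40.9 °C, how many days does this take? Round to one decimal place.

Temperature 40.9 °C exceeds the upper threshold, so daily accumulation caps at 36.4 − 17.1 = 19.3 DD/day.
Duration = 145 / 19.3 = 7.513 ≈ 7.5 days.

7.5 days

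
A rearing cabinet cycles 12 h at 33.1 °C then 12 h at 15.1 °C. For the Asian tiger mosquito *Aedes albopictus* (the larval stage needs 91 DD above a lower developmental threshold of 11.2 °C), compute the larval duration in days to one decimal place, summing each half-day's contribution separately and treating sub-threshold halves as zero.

Day half: max(0, 33.1 − 11.2) × 0.5 = 21.9 × 0.5 = 10.95 DD.
Night half: max(0, 15.1 − 11.2) × 0.5 = 3.9 × 0.5 = 1.95 DD.
Per 24 h: 12.90 DD/day.
Duration = 91 / 12.90 = 7.054 ≈ 7.1 days.

7.1 days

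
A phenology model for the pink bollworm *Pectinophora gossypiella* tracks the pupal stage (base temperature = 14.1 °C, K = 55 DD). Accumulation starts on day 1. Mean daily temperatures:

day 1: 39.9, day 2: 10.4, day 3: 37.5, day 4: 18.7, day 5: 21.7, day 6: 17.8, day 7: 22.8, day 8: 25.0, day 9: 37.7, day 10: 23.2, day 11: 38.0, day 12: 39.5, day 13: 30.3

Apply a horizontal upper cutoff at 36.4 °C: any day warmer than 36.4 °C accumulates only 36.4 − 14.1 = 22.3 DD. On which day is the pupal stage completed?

day 5

Daily DD above 14.1 °C (capped at 22.3): 22.3, 0.0, 22.3, 4.6, 7.6, 3.7, 8.7, 10.9, 22.3, 9.1, 22.3, 22.3, 16.2.
Cumulative: 22.3, 22.3, 44.6, 49.2, 56.8, 60.5, 69.2, 80.1, 102.4, 111.5, 133.8, 156.1, 172.3.
The total first reaches 55 DD on day 5.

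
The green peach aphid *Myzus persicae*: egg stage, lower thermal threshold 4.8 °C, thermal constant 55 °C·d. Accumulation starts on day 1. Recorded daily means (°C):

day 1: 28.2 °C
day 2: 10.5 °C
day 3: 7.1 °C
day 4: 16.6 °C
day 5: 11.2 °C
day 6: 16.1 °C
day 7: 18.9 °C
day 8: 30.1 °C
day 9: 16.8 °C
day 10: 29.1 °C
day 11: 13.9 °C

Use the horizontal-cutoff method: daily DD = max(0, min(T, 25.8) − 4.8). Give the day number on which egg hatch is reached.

Daily DD above 4.8 °C (capped at 21.0): 21.0, 5.7, 2.3, 11.8, 6.4, 11.3, 14.1, 21.0, 12.0, 21.0, 9.1.
Cumulative: 21.0, 26.7, 29.0, 40.8, 47.2, 58.5, 72.6, 93.6, 105.6, 126.6, 135.7.
The total first reaches 55 DD on day 6.

day 6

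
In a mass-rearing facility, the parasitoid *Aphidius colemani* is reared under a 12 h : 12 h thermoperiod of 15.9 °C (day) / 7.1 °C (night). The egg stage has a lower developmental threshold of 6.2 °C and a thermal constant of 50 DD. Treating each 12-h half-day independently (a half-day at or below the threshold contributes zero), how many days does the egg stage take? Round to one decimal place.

9.4 days

Day half: max(0, 15.9 − 6.2) × 0.5 = 9.7 × 0.5 = 4.85 DD.
Night half: max(0, 7.1 − 6.2) × 0.5 = 0.9 × 0.5 = 0.45 DD.
Per 24 h: 5.30 DD/day.
Duration = 50 / 5.30 = 9.434 ≈ 9.4 days.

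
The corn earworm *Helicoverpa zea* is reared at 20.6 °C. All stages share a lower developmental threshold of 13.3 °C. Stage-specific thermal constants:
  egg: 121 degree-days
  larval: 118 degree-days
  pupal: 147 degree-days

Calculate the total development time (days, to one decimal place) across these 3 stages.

Daily accumulation at 20.6 °C = 20.6 − 13.3 = 7.3 DD/day.
Total K = 121 + 118 + 147 = 386 DD.
Total duration = 386 / 7.3 = 52.877 ≈ 52.9 days.

52.9 days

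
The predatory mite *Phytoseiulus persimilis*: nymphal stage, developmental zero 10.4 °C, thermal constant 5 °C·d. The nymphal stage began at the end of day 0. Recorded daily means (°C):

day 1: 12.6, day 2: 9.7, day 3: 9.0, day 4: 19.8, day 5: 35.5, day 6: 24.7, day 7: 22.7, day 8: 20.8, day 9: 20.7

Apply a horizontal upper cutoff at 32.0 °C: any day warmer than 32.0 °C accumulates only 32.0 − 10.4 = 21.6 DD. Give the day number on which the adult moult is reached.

Daily DD above 10.4 °C (capped at 21.6): 2.2, 0.0, 0.0, 9.4, 21.6, 14.3, 12.3, 10.4, 10.3.
Cumulative: 2.2, 2.2, 2.2, 11.6, 33.2, 47.5, 59.8, 70.2, 80.5.
The total first reaches 5 DD on day 4.

day 4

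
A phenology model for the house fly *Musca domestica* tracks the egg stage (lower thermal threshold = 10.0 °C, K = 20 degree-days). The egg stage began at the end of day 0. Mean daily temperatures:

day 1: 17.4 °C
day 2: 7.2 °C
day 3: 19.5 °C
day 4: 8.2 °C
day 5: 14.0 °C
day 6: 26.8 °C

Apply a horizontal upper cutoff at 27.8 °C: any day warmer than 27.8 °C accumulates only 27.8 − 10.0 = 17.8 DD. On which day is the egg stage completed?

Daily DD above 10.0 °C (capped at 17.8): 7.4, 0.0, 9.5, 0.0, 4.0, 16.8.
Cumulative: 7.4, 7.4, 16.9, 16.9, 20.9, 37.7.
The total first reaches 20 DD on day 5.

day 5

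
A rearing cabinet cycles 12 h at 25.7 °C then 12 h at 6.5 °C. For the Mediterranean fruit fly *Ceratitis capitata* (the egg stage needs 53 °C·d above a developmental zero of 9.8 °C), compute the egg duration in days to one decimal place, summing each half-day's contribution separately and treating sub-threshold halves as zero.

Day half: max(0, 25.7 − 9.8) × 0.5 = 15.9 × 0.5 = 7.95 DD.
Night half: max(0, 6.5 − 9.8) × 0.5 = 0.0 × 0.5 = 0.00 DD.
Per 24 h: 7.95 DD/day.
Duration = 53 / 7.95 = 6.667 ≈ 6.7 days.

6.7 days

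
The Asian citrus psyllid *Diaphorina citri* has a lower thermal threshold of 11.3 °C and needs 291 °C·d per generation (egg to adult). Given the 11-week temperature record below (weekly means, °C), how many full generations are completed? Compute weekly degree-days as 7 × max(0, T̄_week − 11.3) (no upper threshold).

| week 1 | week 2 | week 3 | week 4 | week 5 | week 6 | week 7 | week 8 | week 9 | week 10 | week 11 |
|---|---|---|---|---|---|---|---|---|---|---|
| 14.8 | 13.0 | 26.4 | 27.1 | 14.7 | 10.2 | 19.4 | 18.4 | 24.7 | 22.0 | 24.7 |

2 generations

Weekly DD (7 × max(0, T̄ − 11.3)): 24.5, 11.9, 105.7, 110.6, 23.8, 0.0, 56.7, 49.7, 93.8, 74.9, 93.8.
Season total = 645.4 DD.
Complete generations = ⌊645.4 / 291⌋ = 2.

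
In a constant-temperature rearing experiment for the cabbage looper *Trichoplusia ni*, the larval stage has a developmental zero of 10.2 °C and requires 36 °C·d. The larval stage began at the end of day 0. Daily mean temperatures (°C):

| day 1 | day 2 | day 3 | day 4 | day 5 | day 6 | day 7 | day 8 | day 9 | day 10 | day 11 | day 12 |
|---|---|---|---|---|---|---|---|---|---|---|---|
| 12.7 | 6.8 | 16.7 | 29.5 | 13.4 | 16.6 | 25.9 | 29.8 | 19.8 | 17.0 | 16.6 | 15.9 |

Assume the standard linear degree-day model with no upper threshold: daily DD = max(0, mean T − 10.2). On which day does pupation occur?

day 6

Daily DD above 10.2 °C: 2.5, 0.0, 6.5, 19.3, 3.2, 6.4, 15.7, 19.6, 9.6, 6.8, 6.4, 5.7.
Cumulative: 2.5, 2.5, 9.0, 28.3, 31.5, 37.9, 53.6, 73.2, 82.8, 89.6, 96.0, 101.7.
The total first reaches 36 DD on day 6.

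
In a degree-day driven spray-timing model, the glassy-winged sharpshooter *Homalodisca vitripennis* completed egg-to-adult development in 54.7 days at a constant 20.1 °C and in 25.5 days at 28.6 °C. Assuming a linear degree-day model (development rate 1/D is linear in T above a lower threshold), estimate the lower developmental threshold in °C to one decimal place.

12.7 °C

Linear rate model ⇒ the product D·(T − T_b) is constant across temperatures.
54.7·(20.1 − T_b) = 25.5·(28.6 − T_b)
T_b = (54.7·20.1 − 25.5·28.6) / (54.7 − 25.5) = 370.17 / 29.2 = 12.677 °C ≈ 12.7 °C.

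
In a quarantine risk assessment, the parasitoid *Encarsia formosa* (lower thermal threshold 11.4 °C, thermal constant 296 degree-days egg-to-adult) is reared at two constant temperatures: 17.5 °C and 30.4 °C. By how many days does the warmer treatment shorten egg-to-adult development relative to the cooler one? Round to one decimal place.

32.9 days

At 17.5 °C: 296 / (17.5 − 11.4) = 296 / 6.1 = 48.525 d.
At 30.4 °C: 296 / (30.4 − 11.4) = 296 / 19.0 = 15.579 d.
Difference = |48.525 − 15.579| = 32.946 ≈ 32.9 days.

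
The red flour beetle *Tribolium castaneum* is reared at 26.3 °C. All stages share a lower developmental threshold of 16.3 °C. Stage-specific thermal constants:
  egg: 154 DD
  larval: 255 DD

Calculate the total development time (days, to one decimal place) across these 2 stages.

40.9 days

Daily accumulation at 26.3 °C = 26.3 − 16.3 = 10.0 DD/day.
Total K = 154 + 255 = 409 DD.
Total duration = 409 / 10.0 = 40.900 ≈ 40.9 days.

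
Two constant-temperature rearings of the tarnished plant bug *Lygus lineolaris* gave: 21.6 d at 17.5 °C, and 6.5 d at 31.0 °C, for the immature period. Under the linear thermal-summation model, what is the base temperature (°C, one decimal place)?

Linear rate model ⇒ the product D·(T − T_b) is constant across temperatures.
21.6·(17.5 − T_b) = 6.5·(31.0 − T_b)
T_b = (21.6·17.5 − 6.5·31.0) / (21.6 − 6.5) = 176.50 / 15.1 = 11.689 °C ≈ 11.7 °C.

11.7 °C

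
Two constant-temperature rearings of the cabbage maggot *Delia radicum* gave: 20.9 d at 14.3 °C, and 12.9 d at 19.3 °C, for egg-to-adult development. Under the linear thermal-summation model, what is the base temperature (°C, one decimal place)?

6.2 °C

Under the model K = D·(T − T_b), so D₁·(T₁ − T_b) = D₂·(T₂ − T_b).
20.9·(14.3 − T_b) = 12.9·(19.3 − T_b)
T_b = (20.9·14.3 − 12.9·19.3) / (20.9 − 12.9) = 49.90 / 8.0 = 6.237 °C ≈ 6.2 °C.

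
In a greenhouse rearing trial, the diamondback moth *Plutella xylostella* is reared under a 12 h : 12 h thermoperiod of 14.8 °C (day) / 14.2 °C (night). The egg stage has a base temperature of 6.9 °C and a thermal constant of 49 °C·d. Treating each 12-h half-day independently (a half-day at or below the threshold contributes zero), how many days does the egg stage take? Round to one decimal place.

6.4 days

Day half: max(0, 14.8 − 6.9) × 0.5 = 7.9 × 0.5 = 3.95 DD.
Night half: max(0, 14.2 − 6.9) × 0.5 = 7.3 × 0.5 = 3.65 DD.
Per 24 h: 7.60 DD/day.
Duration = 49 / 7.60 = 6.447 ≈ 6.4 days.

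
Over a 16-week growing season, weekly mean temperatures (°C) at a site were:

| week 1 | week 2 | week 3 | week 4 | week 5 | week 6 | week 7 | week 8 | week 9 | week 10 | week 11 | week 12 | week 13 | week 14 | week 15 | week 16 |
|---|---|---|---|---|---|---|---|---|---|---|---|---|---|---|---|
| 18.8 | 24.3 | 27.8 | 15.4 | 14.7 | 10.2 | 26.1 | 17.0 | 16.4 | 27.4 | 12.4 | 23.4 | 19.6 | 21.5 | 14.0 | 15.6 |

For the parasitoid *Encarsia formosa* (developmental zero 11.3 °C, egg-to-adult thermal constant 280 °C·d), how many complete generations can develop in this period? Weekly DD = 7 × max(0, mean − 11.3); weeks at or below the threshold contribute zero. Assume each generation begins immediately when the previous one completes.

3 generations

Weekly DD (7 × max(0, T̄ − 11.3)): 52.5, 91.0, 115.5, 28.7, 23.8, 0.0, 103.6, 39.9, 35.7, 112.7, 7.7, 84.7, 58.1, 71.4, 18.9, 30.1.
Season total = 874.3 DD.
Complete generations = ⌊874.3 / 280⌋ = 3.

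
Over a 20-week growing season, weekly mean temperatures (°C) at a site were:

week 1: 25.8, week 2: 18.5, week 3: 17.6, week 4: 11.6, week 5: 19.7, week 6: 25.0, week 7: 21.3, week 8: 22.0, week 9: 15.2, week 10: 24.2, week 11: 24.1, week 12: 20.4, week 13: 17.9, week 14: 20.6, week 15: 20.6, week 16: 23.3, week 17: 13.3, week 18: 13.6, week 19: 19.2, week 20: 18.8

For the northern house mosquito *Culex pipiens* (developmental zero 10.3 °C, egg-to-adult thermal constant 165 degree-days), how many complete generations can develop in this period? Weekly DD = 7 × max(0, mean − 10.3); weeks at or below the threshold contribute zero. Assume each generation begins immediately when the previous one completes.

Weekly DD (7 × max(0, T̄ − 10.3)): 108.5, 57.4, 51.1, 9.1, 65.8, 102.9, 77.0, 81.9, 34.3, 97.3, 96.6, 70.7, 53.2, 72.1, 72.1, 91.0, 21.0, 23.1, 62.3, 59.5.
Season total = 1306.9 DD.
Complete generations = ⌊1306.9 / 165⌋ = 7.

7 generations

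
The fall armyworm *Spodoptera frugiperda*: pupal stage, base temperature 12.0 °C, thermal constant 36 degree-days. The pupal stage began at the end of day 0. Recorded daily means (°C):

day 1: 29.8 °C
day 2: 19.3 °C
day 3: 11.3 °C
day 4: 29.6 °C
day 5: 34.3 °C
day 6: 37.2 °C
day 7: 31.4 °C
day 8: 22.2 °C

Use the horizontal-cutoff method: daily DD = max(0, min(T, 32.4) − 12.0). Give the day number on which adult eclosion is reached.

Daily DD above 12.0 °C (capped at 20.4): 17.8, 7.3, 0.0, 17.6, 20.4, 20.4, 19.4, 10.2.
Cumulative: 17.8, 25.1, 25.1, 42.7, 63.1, 83.5, 102.9, 113.1.
The total first reaches 36 DD on day 4.

day 4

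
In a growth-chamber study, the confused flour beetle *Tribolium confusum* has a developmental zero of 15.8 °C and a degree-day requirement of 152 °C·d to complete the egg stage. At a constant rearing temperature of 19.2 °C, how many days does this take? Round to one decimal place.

Daily accumulation = 19.2 − 15.8 = 3.4 DD/day.
Duration = 152 / 3.4 = 44.706 ≈ 44.7 days.

44.7 days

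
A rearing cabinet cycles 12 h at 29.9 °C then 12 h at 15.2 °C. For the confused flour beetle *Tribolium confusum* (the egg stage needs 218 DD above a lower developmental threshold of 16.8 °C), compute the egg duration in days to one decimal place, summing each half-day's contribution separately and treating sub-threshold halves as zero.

33.3 days

Day half: max(0, 29.9 − 16.8) × 0.5 = 13.1 × 0.5 = 6.55 DD.
Night half: max(0, 15.2 − 16.8) × 0.5 = 0.0 × 0.5 = 0.00 DD.
Per 24 h: 6.55 DD/day.
Duration = 218 / 6.55 = 33.282 ≈ 33.3 days.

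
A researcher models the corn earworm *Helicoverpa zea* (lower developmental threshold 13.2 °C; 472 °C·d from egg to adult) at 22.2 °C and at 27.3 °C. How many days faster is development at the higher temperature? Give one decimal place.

19.0 days

At 22.2 °C: 472 / (22.2 − 13.2) = 472 / 9.0 = 52.444 d.
At 27.3 °C: 472 / (27.3 − 13.2) = 472 / 14.1 = 33.475 d.
Difference = |52.444 − 33.475| = 18.969 ≈ 19.0 days.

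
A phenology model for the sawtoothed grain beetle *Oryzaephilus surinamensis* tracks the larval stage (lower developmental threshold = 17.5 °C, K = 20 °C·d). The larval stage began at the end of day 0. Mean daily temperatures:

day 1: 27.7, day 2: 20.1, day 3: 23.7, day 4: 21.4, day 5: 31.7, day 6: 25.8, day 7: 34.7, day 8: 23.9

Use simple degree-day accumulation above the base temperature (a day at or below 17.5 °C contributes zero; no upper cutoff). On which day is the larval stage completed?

day 4

Daily DD above 17.5 °C: 10.2, 2.6, 6.2, 3.9, 14.2, 8.3, 17.2, 6.4.
Cumulative: 10.2, 12.8, 19.0, 22.9, 37.1, 45.4, 62.6, 69.0.
The total first reaches 20 DD on day 4.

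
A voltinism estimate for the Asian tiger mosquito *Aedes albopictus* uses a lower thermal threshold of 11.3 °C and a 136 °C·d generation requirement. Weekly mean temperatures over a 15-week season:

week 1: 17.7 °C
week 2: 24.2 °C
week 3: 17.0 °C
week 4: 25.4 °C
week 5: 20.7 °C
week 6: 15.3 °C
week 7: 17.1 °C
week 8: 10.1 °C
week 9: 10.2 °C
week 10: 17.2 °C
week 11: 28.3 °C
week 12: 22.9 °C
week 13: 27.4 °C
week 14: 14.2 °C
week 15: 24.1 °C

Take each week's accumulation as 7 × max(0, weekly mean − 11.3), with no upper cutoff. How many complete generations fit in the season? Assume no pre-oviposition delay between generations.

6 generations

Weekly DD (7 × max(0, T̄ − 11.3)): 44.8, 90.3, 39.9, 98.7, 65.8, 28.0, 40.6, 0.0, 0.0, 41.3, 119.0, 81.2, 112.7, 20.3, 89.6.
Season total = 872.2 DD.
Complete generations = ⌊872.2 / 136⌋ = 6.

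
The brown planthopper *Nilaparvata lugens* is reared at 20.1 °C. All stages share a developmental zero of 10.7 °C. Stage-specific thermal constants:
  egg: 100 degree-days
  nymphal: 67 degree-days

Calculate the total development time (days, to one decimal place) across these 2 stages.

17.8 days

Daily accumulation at 20.1 °C = 20.1 − 10.7 = 9.4 DD/day.
Total K = 100 + 67 = 167 DD.
Total duration = 167 / 9.4 = 17.766 ≈ 17.8 days.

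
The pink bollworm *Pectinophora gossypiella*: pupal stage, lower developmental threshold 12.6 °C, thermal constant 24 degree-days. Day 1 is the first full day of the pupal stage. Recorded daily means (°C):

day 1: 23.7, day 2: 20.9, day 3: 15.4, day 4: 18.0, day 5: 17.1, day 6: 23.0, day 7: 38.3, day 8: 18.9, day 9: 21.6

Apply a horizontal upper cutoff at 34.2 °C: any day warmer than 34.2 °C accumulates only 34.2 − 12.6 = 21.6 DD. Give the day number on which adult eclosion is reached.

day 4

Daily DD above 12.6 °C (capped at 21.6): 11.1, 8.3, 2.8, 5.4, 4.5, 10.4, 21.6, 6.3, 9.0.
Cumulative: 11.1, 19.4, 22.2, 27.6, 32.1, 42.5, 64.1, 70.4, 79.4.
The total first reaches 24 DD on day 4.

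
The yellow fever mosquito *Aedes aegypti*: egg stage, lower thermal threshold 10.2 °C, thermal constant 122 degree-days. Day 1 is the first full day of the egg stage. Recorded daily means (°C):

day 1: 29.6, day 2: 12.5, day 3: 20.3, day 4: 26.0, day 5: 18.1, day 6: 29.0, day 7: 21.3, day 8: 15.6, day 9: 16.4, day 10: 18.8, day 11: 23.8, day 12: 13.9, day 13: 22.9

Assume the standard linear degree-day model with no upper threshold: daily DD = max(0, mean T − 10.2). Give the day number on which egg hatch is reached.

day 12

Daily DD above 10.2 °C: 19.4, 2.3, 10.1, 15.8, 7.9, 18.8, 11.1, 5.4, 6.2, 8.6, 13.6, 3.7, 12.7.
Cumulative: 19.4, 21.7, 31.8, 47.6, 55.5, 74.3, 85.4, 90.8, 97.0, 105.6, 119.2, 122.9, 135.6.
The total first reaches 122 DD on day 12.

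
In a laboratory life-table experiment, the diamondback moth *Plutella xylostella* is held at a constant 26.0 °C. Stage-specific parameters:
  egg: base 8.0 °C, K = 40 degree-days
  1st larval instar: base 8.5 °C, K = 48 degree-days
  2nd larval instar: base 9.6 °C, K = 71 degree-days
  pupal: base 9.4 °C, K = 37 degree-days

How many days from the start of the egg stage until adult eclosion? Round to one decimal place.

egg: 40 / (26.0 − 8.0) = 40 / 18.0 = 2.222 d.
1st larval instar: 48 / (26.0 − 8.5) = 48 / 17.5 = 2.743 d.
2nd larval instar: 71 / (26.0 − 9.6) = 71 / 16.4 = 4.329 d.
pupal: 37 / (26.0 − 9.4) = 37 / 16.6 = 2.229 d.
Sum = 11.523 ≈ 11.5 days.

11.5 days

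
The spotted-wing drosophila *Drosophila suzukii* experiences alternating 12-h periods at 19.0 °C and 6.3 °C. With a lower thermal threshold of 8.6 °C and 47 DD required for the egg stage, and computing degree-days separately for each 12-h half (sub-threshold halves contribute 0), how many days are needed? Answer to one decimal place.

Day half: max(0, 19.0 − 8.6) × 0.5 = 10.4 × 0.5 = 5.20 DD.
Night half: max(0, 6.3 − 8.6) × 0.5 = 0.0 × 0.5 = 0.00 DD.
Per 24 h: 5.20 DD/day.
Duration = 47 / 5.20 = 9.038 ≈ 9.0 days.

9.0 days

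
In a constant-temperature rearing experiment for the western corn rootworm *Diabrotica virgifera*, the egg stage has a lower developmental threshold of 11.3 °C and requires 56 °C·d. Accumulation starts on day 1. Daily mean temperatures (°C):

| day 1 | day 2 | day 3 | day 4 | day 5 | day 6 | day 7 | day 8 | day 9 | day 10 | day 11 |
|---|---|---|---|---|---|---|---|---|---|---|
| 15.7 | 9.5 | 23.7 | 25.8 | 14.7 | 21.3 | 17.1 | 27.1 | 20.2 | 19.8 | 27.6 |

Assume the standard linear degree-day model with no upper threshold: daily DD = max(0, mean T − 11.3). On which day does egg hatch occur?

Daily DD above 11.3 °C: 4.4, 0.0, 12.4, 14.5, 3.4, 10.0, 5.8, 15.8, 8.9, 8.5, 16.3.
Cumulative: 4.4, 4.4, 16.8, 31.3, 34.7, 44.7, 50.5, 66.3, 75.2, 83.7, 100.0.
The total first reaches 56 DD on day 8.

day 8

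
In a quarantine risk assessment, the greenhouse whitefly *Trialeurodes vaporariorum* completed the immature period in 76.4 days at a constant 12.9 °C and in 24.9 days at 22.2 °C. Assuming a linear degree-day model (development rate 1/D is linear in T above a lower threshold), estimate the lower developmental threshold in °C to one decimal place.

Under the model K = D·(T − T_b), so D₁·(T₁ − T_b) = D₂·(T₂ − T_b).
76.4·(12.9 − T_b) = 24.9·(22.2 − T_b)
T_b = (76.4·12.9 − 24.9·22.2) / (76.4 − 24.9) = 432.78 / 51.5 = 8.403 °C ≈ 8.4 °C.

8.4 °C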